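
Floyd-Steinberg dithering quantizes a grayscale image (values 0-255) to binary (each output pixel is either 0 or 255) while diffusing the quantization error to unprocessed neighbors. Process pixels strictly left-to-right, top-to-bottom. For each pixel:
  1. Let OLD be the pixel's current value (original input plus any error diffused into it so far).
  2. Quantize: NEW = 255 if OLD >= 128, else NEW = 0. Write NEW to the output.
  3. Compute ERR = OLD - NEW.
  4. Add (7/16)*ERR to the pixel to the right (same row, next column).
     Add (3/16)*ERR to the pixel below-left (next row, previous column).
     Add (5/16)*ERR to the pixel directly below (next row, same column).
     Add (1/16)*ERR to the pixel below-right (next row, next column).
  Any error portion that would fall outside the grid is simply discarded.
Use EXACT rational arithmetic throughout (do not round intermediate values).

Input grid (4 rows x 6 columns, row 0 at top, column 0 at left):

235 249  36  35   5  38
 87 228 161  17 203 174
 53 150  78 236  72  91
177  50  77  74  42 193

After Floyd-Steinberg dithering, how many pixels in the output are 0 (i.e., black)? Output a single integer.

(0,0): OLD=235 → NEW=255, ERR=-20
(0,1): OLD=961/4 → NEW=255, ERR=-59/4
(0,2): OLD=1891/64 → NEW=0, ERR=1891/64
(0,3): OLD=49077/1024 → NEW=0, ERR=49077/1024
(0,4): OLD=425459/16384 → NEW=0, ERR=425459/16384
(0,5): OLD=12939685/262144 → NEW=0, ERR=12939685/262144
(1,0): OLD=4991/64 → NEW=0, ERR=4991/64
(1,1): OLD=134041/512 → NEW=255, ERR=3481/512
(1,2): OLD=2969965/16384 → NEW=255, ERR=-1207955/16384
(1,3): OLD=421849/65536 → NEW=0, ERR=421849/65536
(1,4): OLD=948674971/4194304 → NEW=255, ERR=-120872549/4194304
(1,5): OLD=11974926797/67108864 → NEW=255, ERR=-5137833523/67108864
(2,0): OLD=644259/8192 → NEW=0, ERR=644259/8192
(2,1): OLD=46552017/262144 → NEW=255, ERR=-20294703/262144
(2,2): OLD=95300851/4194304 → NEW=0, ERR=95300851/4194304
(2,3): OLD=7983967707/33554432 → NEW=255, ERR=-572412453/33554432
(2,4): OLD=44644305873/1073741824 → NEW=0, ERR=44644305873/1073741824
(2,5): OLD=1433908182471/17179869184 → NEW=0, ERR=1433908182471/17179869184
(3,0): OLD=784589139/4194304 → NEW=255, ERR=-284958381/4194304
(3,1): OLD=176460727/33554432 → NEW=0, ERR=176460727/33554432
(3,2): OLD=21035680005/268435456 → NEW=0, ERR=21035680005/268435456
(3,3): OLD=1927053302751/17179869184 → NEW=0, ERR=1927053302751/17179869184
(3,4): OLD=16307219526111/137438953472 → NEW=0, ERR=16307219526111/137438953472
(3,5): OLD=601632823454897/2199023255552 → NEW=255, ERR=40881893289137/2199023255552
Output grid:
  Row 0: ##....  (4 black, running=4)
  Row 1: .##.##  (2 black, running=6)
  Row 2: .#.#..  (4 black, running=10)
  Row 3: #....#  (4 black, running=14)

Answer: 14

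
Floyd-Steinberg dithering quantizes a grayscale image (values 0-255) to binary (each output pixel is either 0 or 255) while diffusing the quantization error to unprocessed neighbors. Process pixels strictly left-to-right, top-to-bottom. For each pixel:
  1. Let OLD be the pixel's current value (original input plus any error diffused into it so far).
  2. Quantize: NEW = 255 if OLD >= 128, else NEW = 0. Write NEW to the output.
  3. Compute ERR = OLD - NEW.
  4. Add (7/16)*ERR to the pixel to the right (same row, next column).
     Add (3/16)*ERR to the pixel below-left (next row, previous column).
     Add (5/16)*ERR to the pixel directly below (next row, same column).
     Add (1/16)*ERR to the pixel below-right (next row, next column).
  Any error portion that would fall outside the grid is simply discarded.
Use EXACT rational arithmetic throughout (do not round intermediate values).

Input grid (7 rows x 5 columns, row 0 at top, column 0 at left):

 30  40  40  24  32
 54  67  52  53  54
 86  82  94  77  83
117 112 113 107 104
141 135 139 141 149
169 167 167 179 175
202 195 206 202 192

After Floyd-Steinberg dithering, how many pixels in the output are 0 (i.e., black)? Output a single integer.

Answer: 19

Derivation:
(0,0): OLD=30 → NEW=0, ERR=30
(0,1): OLD=425/8 → NEW=0, ERR=425/8
(0,2): OLD=8095/128 → NEW=0, ERR=8095/128
(0,3): OLD=105817/2048 → NEW=0, ERR=105817/2048
(0,4): OLD=1789295/32768 → NEW=0, ERR=1789295/32768
(1,0): OLD=9387/128 → NEW=0, ERR=9387/128
(1,1): OLD=132525/1024 → NEW=255, ERR=-128595/1024
(1,2): OLD=977457/32768 → NEW=0, ERR=977457/32768
(1,3): OLD=12633757/131072 → NEW=0, ERR=12633757/131072
(1,4): OLD=244240695/2097152 → NEW=0, ERR=244240695/2097152
(2,0): OLD=1398719/16384 → NEW=0, ERR=1398719/16384
(2,1): OLD=47333925/524288 → NEW=0, ERR=47333925/524288
(2,2): OLD=1283827631/8388608 → NEW=255, ERR=-855267409/8388608
(2,3): OLD=11571812765/134217728 → NEW=0, ERR=11571812765/134217728
(2,4): OLD=350337821707/2147483648 → NEW=255, ERR=-197270508533/2147483648
(3,0): OLD=1347263951/8388608 → NEW=255, ERR=-791831089/8388608
(3,1): OLD=5713311907/67108864 → NEW=0, ERR=5713311907/67108864
(3,2): OLD=301063549297/2147483648 → NEW=255, ERR=-246544780943/2147483648
(3,3): OLD=258207947209/4294967296 → NEW=0, ERR=258207947209/4294967296
(3,4): OLD=7351874134157/68719476736 → NEW=0, ERR=7351874134157/68719476736
(4,0): OLD=136864289345/1073741824 → NEW=0, ERR=136864289345/1073741824
(4,1): OLD=6526451534017/34359738368 → NEW=255, ERR=-2235281749823/34359738368
(4,2): OLD=50167709835631/549755813888 → NEW=0, ERR=50167709835631/549755813888
(4,3): OLD=1870005686492865/8796093022208 → NEW=255, ERR=-372998034170175/8796093022208
(4,4): OLD=23592908847497159/140737488355328 → NEW=255, ERR=-12295150683111481/140737488355328
(5,0): OLD=108101173592803/549755813888 → NEW=255, ERR=-32086558948637/549755813888
(5,1): OLD=643048363866985/4398046511104 → NEW=255, ERR=-478453496464535/4398046511104
(5,2): OLD=19127002161221553/140737488355328 → NEW=255, ERR=-16761057369387087/140737488355328
(5,3): OLD=57965600999730719/562949953421312 → NEW=0, ERR=57965600999730719/562949953421312
(5,4): OLD=1712244188728667813/9007199254740992 → NEW=255, ERR=-584591621230285147/9007199254740992
(6,0): OLD=11495663476549043/70368744177664 → NEW=255, ERR=-6448366288755277/70368744177664
(6,1): OLD=213773944992711549/2251799813685248 → NEW=0, ERR=213773944992711549/2251799813685248
(6,2): OLD=8028084233111517999/36028797018963968 → NEW=255, ERR=-1159259006724293841/36028797018963968
(6,3): OLD=115573321096808801733/576460752303423488 → NEW=255, ERR=-31424170740564187707/576460752303423488
(6,4): OLD=1423205692522200650403/9223372036854775808 → NEW=255, ERR=-928754176875767180637/9223372036854775808
Output grid:
  Row 0: .....  (5 black, running=5)
  Row 1: .#...  (4 black, running=9)
  Row 2: ..#.#  (3 black, running=12)
  Row 3: #.#..  (3 black, running=15)
  Row 4: .#.##  (2 black, running=17)
  Row 5: ###.#  (1 black, running=18)
  Row 6: #.###  (1 black, running=19)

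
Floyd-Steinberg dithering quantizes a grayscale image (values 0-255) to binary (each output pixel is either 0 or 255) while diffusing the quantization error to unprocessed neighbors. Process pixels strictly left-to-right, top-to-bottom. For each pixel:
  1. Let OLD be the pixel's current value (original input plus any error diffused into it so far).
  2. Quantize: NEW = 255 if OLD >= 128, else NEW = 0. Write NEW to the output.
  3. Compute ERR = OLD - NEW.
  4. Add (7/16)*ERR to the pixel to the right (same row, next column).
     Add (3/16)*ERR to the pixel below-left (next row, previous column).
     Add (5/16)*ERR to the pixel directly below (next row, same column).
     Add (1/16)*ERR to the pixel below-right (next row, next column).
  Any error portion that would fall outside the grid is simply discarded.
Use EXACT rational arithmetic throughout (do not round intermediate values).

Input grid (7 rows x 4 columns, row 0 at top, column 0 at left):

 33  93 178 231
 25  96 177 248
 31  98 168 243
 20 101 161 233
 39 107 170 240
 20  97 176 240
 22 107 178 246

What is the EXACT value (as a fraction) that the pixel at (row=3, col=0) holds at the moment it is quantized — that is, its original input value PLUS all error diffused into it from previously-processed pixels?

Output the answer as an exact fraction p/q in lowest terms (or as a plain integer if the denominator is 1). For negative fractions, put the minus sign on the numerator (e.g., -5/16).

Answer: 813412817/16777216

Derivation:
(0,0): OLD=33 → NEW=0, ERR=33
(0,1): OLD=1719/16 → NEW=0, ERR=1719/16
(0,2): OLD=57601/256 → NEW=255, ERR=-7679/256
(0,3): OLD=892423/4096 → NEW=255, ERR=-152057/4096
(1,0): OLD=14197/256 → NEW=0, ERR=14197/256
(1,1): OLD=307763/2048 → NEW=255, ERR=-214477/2048
(1,2): OLD=7966767/65536 → NEW=0, ERR=7966767/65536
(1,3): OLD=301683833/1048576 → NEW=255, ERR=34296953/1048576
(2,0): OLD=940257/32768 → NEW=0, ERR=940257/32768
(2,1): OLD=109142459/1048576 → NEW=0, ERR=109142459/1048576
(2,2): OLD=526623687/2097152 → NEW=255, ERR=-8150073/2097152
(2,3): OLD=8694582539/33554432 → NEW=255, ERR=138202379/33554432
(3,0): OLD=813412817/16777216 → NEW=0, ERR=813412817/16777216
Target (3,0): original=20, with diffused error = 813412817/16777216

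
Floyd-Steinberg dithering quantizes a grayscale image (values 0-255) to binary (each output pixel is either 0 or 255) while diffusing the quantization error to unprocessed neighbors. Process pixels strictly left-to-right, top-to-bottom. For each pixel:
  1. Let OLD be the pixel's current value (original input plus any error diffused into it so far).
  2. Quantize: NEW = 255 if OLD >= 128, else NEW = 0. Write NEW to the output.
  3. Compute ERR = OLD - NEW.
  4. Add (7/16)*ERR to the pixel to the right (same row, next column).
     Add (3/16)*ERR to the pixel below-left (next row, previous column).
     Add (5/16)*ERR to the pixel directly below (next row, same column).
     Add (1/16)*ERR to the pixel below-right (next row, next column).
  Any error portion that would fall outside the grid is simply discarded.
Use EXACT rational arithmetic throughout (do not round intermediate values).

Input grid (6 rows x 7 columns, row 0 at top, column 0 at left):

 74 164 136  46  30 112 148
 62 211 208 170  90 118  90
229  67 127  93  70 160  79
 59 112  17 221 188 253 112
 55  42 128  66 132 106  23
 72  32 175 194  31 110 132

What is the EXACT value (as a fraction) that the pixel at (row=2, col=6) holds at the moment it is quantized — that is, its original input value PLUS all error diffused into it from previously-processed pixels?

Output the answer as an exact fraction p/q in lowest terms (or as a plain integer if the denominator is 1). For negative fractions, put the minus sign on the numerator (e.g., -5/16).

(0,0): OLD=74 → NEW=0, ERR=74
(0,1): OLD=1571/8 → NEW=255, ERR=-469/8
(0,2): OLD=14125/128 → NEW=0, ERR=14125/128
(0,3): OLD=193083/2048 → NEW=0, ERR=193083/2048
(0,4): OLD=2334621/32768 → NEW=0, ERR=2334621/32768
(0,5): OLD=75062603/524288 → NEW=255, ERR=-58630837/524288
(0,6): OLD=831098125/8388608 → NEW=0, ERR=831098125/8388608
(1,0): OLD=9489/128 → NEW=0, ERR=9489/128
(1,1): OLD=256439/1024 → NEW=255, ERR=-4681/1024
(1,2): OLD=8339395/32768 → NEW=255, ERR=-16445/32768
(1,3): OLD=28770087/131072 → NEW=255, ERR=-4653273/131072
(1,4): OLD=684989493/8388608 → NEW=0, ERR=684989493/8388608
(1,5): OLD=9516554373/67108864 → NEW=255, ERR=-7596205947/67108864
(1,6): OLD=69202500395/1073741824 → NEW=0, ERR=69202500395/1073741824
(2,0): OLD=4117453/16384 → NEW=255, ERR=-60467/16384
(2,1): OLD=35911647/524288 → NEW=0, ERR=35911647/524288
(2,2): OLD=1257183197/8388608 → NEW=255, ERR=-881911843/8388608
(2,3): OLD=3435288501/67108864 → NEW=0, ERR=3435288501/67108864
(2,4): OLD=50718716645/536870912 → NEW=0, ERR=50718716645/536870912
(2,5): OLD=3146430782999/17179869184 → NEW=255, ERR=-1234435858921/17179869184
(2,6): OLD=16665874945297/274877906944 → NEW=0, ERR=16665874945297/274877906944
Target (2,6): original=79, with diffused error = 16665874945297/274877906944

Answer: 16665874945297/274877906944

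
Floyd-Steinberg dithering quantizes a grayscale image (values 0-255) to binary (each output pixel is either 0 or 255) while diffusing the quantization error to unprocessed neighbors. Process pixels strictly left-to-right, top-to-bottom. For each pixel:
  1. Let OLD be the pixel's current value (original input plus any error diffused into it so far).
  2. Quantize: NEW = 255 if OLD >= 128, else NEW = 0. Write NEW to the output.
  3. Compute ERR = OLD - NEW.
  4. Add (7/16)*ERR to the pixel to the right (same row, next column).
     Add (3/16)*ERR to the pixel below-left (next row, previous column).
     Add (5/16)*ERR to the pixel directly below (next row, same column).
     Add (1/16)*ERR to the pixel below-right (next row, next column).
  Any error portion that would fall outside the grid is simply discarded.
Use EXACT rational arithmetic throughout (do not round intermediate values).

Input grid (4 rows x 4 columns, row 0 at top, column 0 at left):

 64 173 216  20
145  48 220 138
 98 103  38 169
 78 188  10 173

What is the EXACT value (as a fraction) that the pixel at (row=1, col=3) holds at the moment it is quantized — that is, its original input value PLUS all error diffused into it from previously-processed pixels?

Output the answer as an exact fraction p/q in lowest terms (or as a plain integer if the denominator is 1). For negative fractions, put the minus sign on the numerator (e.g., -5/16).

(0,0): OLD=64 → NEW=0, ERR=64
(0,1): OLD=201 → NEW=255, ERR=-54
(0,2): OLD=1539/8 → NEW=255, ERR=-501/8
(0,3): OLD=-947/128 → NEW=0, ERR=-947/128
(1,0): OLD=1239/8 → NEW=255, ERR=-801/8
(1,1): OLD=-1307/64 → NEW=0, ERR=-1307/64
(1,2): OLD=382429/2048 → NEW=255, ERR=-139811/2048
(1,3): OLD=3339291/32768 → NEW=0, ERR=3339291/32768
Target (1,3): original=138, with diffused error = 3339291/32768

Answer: 3339291/32768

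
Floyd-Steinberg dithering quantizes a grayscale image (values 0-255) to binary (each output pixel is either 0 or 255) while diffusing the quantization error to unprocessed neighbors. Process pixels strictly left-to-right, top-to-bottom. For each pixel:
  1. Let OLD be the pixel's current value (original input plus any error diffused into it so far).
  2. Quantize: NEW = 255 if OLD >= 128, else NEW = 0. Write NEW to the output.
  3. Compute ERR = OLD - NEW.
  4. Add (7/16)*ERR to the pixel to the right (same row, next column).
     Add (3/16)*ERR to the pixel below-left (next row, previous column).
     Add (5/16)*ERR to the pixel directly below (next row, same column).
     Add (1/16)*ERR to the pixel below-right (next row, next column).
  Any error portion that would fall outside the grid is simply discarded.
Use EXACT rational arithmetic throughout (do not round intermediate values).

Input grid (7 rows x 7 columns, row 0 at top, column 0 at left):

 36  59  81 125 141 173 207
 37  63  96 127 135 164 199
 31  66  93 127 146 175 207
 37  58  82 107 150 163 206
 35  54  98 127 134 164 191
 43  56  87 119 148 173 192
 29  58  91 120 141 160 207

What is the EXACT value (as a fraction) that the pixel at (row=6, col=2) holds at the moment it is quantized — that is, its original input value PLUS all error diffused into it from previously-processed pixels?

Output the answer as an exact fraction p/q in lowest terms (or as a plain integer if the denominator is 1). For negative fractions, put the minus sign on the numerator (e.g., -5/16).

(0,0): OLD=36 → NEW=0, ERR=36
(0,1): OLD=299/4 → NEW=0, ERR=299/4
(0,2): OLD=7277/64 → NEW=0, ERR=7277/64
(0,3): OLD=178939/1024 → NEW=255, ERR=-82181/1024
(0,4): OLD=1734877/16384 → NEW=0, ERR=1734877/16384
(0,5): OLD=57495051/262144 → NEW=255, ERR=-9351669/262144
(0,6): OLD=802759245/4194304 → NEW=255, ERR=-266788275/4194304
(1,0): OLD=3985/64 → NEW=0, ERR=3985/64
(1,1): OLD=70231/512 → NEW=255, ERR=-60329/512
(1,2): OLD=1140419/16384 → NEW=0, ERR=1140419/16384
(1,3): OLD=10442071/65536 → NEW=255, ERR=-6269609/65536
(1,4): OLD=480378805/4194304 → NEW=0, ERR=480378805/4194304
(1,5): OLD=6632067749/33554432 → NEW=255, ERR=-1924312411/33554432
(1,6): OLD=81498579979/536870912 → NEW=255, ERR=-55403502581/536870912
(2,0): OLD=232365/8192 → NEW=0, ERR=232365/8192
(2,1): OLD=15343391/262144 → NEW=0, ERR=15343391/262144
(2,2): OLD=482583773/4194304 → NEW=0, ERR=482583773/4194304
(2,3): OLD=5813860469/33554432 → NEW=255, ERR=-2742519691/33554432
(2,4): OLD=34708845237/268435456 → NEW=255, ERR=-33742196043/268435456
(2,5): OLD=772180795415/8589934592 → NEW=0, ERR=772180795415/8589934592
(2,6): OLD=28930224752913/137438953472 → NEW=255, ERR=-6116708382447/137438953472
(3,0): OLD=238397821/4194304 → NEW=0, ERR=238397821/4194304
(3,1): OLD=4177646169/33554432 → NEW=0, ERR=4177646169/33554432
(3,2): OLD=43153341931/268435456 → NEW=255, ERR=-25297699349/268435456
(3,3): OLD=25608897733/1073741824 → NEW=0, ERR=25608897733/1073741824
(3,4): OLD=18265647272317/137438953472 → NEW=255, ERR=-16781285863043/137438953472
(3,5): OLD=133560061862759/1099511627776 → NEW=0, ERR=133560061862759/1099511627776
(3,6): OLD=4413081564704249/17592186044416 → NEW=255, ERR=-72925876621831/17592186044416
(4,0): OLD=40859333267/536870912 → NEW=0, ERR=40859333267/536870912
(4,1): OLD=962812219351/8589934592 → NEW=0, ERR=962812219351/8589934592
(4,2): OLD=17845162044729/137438953472 → NEW=255, ERR=-17201771090631/137438953472
(4,3): OLD=55978485356995/1099511627776 → NEW=0, ERR=55978485356995/1099511627776
(4,4): OLD=1252427294897929/8796093022208 → NEW=255, ERR=-990576425765111/8796093022208
(4,5): OLD=40611848948521753/281474976710656 → NEW=255, ERR=-31164270112695527/281474976710656
(4,6): OLD=670394943746015871/4503599627370496 → NEW=255, ERR=-478022961233460609/4503599627370496
(5,0): OLD=12067058318709/137438953472 → NEW=0, ERR=12067058318709/137438953472
(5,1): OLD=121747182067207/1099511627776 → NEW=0, ERR=121747182067207/1099511627776
(5,2): OLD=992927518428657/8796093022208 → NEW=0, ERR=992927518428657/8796093022208
(5,3): OLD=10932375265234357/70368744177664 → NEW=255, ERR=-7011654500069963/70368744177664
(5,4): OLD=232551872639760823/4503599627370496 → NEW=0, ERR=232551872639760823/4503599627370496
(5,5): OLD=4829720627166048935/36028797018963968 → NEW=255, ERR=-4357622612669762905/36028797018963968
(5,6): OLD=57067161129805517545/576460752303423488 → NEW=0, ERR=57067161129805517545/576460752303423488
(6,0): OLD=1358097274238045/17592186044416 → NEW=0, ERR=1358097274238045/17592186044416
(6,1): OLD=43074152709627617/281474976710656 → NEW=255, ERR=-28701966351589663/281474976710656
(6,2): OLD=314809629186538051/4503599627370496 → NEW=0, ERR=314809629186538051/4503599627370496
Target (6,2): original=91, with diffused error = 314809629186538051/4503599627370496

Answer: 314809629186538051/4503599627370496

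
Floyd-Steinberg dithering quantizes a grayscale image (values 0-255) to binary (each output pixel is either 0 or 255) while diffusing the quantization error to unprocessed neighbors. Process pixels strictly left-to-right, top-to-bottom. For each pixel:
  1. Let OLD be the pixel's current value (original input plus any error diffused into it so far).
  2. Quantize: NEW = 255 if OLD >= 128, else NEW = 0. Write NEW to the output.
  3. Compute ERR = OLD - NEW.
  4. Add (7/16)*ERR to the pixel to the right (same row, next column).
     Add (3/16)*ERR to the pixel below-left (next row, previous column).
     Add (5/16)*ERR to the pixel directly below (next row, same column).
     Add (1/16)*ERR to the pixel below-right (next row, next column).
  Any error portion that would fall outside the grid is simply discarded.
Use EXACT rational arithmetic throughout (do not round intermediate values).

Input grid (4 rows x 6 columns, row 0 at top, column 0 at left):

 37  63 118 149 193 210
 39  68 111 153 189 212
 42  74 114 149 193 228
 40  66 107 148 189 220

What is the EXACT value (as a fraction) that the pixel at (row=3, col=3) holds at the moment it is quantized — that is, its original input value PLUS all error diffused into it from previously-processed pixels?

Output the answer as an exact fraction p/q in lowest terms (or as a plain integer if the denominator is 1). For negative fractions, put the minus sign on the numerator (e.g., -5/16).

(0,0): OLD=37 → NEW=0, ERR=37
(0,1): OLD=1267/16 → NEW=0, ERR=1267/16
(0,2): OLD=39077/256 → NEW=255, ERR=-26203/256
(0,3): OLD=426883/4096 → NEW=0, ERR=426883/4096
(0,4): OLD=15636629/65536 → NEW=255, ERR=-1075051/65536
(0,5): OLD=212675603/1048576 → NEW=255, ERR=-54711277/1048576
(1,0): OLD=16745/256 → NEW=0, ERR=16745/256
(1,1): OLD=213983/2048 → NEW=0, ERR=213983/2048
(1,2): OLD=9779019/65536 → NEW=255, ERR=-6932661/65536
(1,3): OLD=34030255/262144 → NEW=255, ERR=-32816465/262144
(1,4): OLD=2111176941/16777216 → NEW=0, ERR=2111176941/16777216
(1,5): OLD=67034440043/268435456 → NEW=255, ERR=-1416601237/268435456
(2,0): OLD=2688005/32768 → NEW=0, ERR=2688005/32768
(2,1): OLD=132952711/1048576 → NEW=0, ERR=132952711/1048576
(2,2): OLD=2004420437/16777216 → NEW=0, ERR=2004420437/16777216
(2,3): OLD=24042663405/134217728 → NEW=255, ERR=-10182857235/134217728
(2,4): OLD=817408978247/4294967296 → NEW=255, ERR=-277807682233/4294967296
(2,5): OLD=14150520118113/68719476736 → NEW=255, ERR=-3372946449567/68719476736
(3,0): OLD=1500027573/16777216 → NEW=0, ERR=1500027573/16777216
(3,1): OLD=23121334929/134217728 → NEW=255, ERR=-11104185711/134217728
(3,2): OLD=109348821571/1073741824 → NEW=0, ERR=109348821571/1073741824
(3,3): OLD=11282700988489/68719476736 → NEW=255, ERR=-6240765579191/68719476736
Target (3,3): original=148, with diffused error = 11282700988489/68719476736

Answer: 11282700988489/68719476736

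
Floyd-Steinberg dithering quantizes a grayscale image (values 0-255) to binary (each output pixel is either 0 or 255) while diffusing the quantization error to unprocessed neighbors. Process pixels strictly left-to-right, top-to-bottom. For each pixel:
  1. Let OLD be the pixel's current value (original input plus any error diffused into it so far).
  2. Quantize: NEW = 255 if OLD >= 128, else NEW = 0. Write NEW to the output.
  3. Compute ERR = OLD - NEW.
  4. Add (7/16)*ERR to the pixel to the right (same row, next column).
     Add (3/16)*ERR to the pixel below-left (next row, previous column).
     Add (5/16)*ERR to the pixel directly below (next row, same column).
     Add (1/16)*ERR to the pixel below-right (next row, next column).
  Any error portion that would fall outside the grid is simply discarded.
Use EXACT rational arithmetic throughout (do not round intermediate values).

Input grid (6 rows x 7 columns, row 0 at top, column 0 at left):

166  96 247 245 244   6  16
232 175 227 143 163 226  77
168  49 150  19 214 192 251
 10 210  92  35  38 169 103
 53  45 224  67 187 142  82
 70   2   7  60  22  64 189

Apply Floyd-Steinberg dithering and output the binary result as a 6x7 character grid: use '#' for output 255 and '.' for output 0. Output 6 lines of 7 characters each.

Answer: #.###..
###.##.
#.#.###
.#...#.
..#.#..
.....##

Derivation:
(0,0): OLD=166 → NEW=255, ERR=-89
(0,1): OLD=913/16 → NEW=0, ERR=913/16
(0,2): OLD=69623/256 → NEW=255, ERR=4343/256
(0,3): OLD=1033921/4096 → NEW=255, ERR=-10559/4096
(0,4): OLD=15916871/65536 → NEW=255, ERR=-794809/65536
(0,5): OLD=727793/1048576 → NEW=0, ERR=727793/1048576
(0,6): OLD=273530007/16777216 → NEW=0, ERR=273530007/16777216
(1,0): OLD=55011/256 → NEW=255, ERR=-10269/256
(1,1): OLD=354101/2048 → NEW=255, ERR=-168139/2048
(1,2): OLD=13072217/65536 → NEW=255, ERR=-3639463/65536
(1,3): OLD=30588197/262144 → NEW=0, ERR=30588197/262144
(1,4): OLD=3527051279/16777216 → NEW=255, ERR=-751138801/16777216
(1,5): OLD=28041891903/134217728 → NEW=255, ERR=-6183628737/134217728
(1,6): OLD=133105197521/2147483648 → NEW=0, ERR=133105197521/2147483648
(2,0): OLD=4589847/32768 → NEW=255, ERR=-3765993/32768
(2,1): OLD=-41793171/1048576 → NEW=0, ERR=-41793171/1048576
(2,2): OLD=2213844359/16777216 → NEW=255, ERR=-2064345721/16777216
(2,3): OLD=-1373521137/134217728 → NEW=0, ERR=-1373521137/134217728
(2,4): OLD=208505785663/1073741824 → NEW=255, ERR=-65298379457/1073741824
(2,5): OLD=5491371981333/34359738368 → NEW=255, ERR=-3270361302507/34359738368
(2,6): OLD=124161587013347/549755813888 → NEW=255, ERR=-16026145528093/549755813888
(3,0): OLD=-560166233/16777216 → NEW=0, ERR=-560166233/16777216
(3,1): OLD=20492801435/134217728 → NEW=255, ERR=-13732719205/134217728
(3,2): OLD=4697771521/1073741824 → NEW=0, ERR=4697771521/1073741824
(3,3): OLD=62806428023/4294967296 → NEW=0, ERR=62806428023/4294967296
(3,4): OLD=3797434865319/549755813888 → NEW=0, ERR=3797434865319/549755813888
(3,5): OLD=584990826871781/4398046511104 → NEW=255, ERR=-536511033459739/4398046511104
(3,6): OLD=2432751348236603/70368744177664 → NEW=0, ERR=2432751348236603/70368744177664
(4,0): OLD=50211826409/2147483648 → NEW=0, ERR=50211826409/2147483648
(4,1): OLD=755538826325/34359738368 → NEW=0, ERR=755538826325/34359738368
(4,2): OLD=127177495694619/549755813888 → NEW=255, ERR=-13010236846821/549755813888
(4,3): OLD=276130126054809/4398046511104 → NEW=0, ERR=276130126054809/4398046511104
(4,4): OLD=6849272060067963/35184372088832 → NEW=255, ERR=-2122742822584197/35184372088832
(4,5): OLD=95022830286165371/1125899906842624 → NEW=0, ERR=95022830286165371/1125899906842624
(4,6): OLD=2199613773073915341/18014398509481984 → NEW=0, ERR=2199613773073915341/18014398509481984
(5,0): OLD=44766469563855/549755813888 → NEW=0, ERR=44766469563855/549755813888
(5,1): OLD=182612048058821/4398046511104 → NEW=0, ERR=182612048058821/4398046511104
(5,2): OLD=1087777709858291/35184372088832 → NEW=0, ERR=1087777709858291/35184372088832
(5,3): OLD=22617881295264991/281474976710656 → NEW=0, ERR=22617881295264991/281474976710656
(5,4): OLD=1045736394991079093/18014398509481984 → NEW=0, ERR=1045736394991079093/18014398509481984
(5,5): OLD=19440361127799486053/144115188075855872 → NEW=255, ERR=-17309011831543761307/144115188075855872
(5,6): OLD=414788719120167608907/2305843009213693952 → NEW=255, ERR=-173201248229324348853/2305843009213693952
Row 0: #.###..
Row 1: ###.##.
Row 2: #.#.###
Row 3: .#...#.
Row 4: ..#.#..
Row 5: .....##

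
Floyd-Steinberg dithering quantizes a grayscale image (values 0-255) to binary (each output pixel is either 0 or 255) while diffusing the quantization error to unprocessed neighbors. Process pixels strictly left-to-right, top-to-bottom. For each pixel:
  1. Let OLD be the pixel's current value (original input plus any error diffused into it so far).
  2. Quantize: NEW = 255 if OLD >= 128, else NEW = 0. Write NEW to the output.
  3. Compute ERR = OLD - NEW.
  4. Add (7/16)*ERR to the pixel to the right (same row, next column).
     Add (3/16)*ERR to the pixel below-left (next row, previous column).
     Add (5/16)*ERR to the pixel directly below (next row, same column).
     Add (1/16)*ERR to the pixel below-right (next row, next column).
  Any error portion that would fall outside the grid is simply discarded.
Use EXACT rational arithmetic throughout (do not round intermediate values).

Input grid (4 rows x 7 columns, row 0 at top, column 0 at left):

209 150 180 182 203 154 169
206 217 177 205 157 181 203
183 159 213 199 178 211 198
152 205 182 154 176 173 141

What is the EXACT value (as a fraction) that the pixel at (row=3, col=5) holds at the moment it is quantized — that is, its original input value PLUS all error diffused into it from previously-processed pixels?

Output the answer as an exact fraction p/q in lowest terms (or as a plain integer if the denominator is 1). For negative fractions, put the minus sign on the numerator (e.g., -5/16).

Answer: 165296728689891/2199023255552

Derivation:
(0,0): OLD=209 → NEW=255, ERR=-46
(0,1): OLD=1039/8 → NEW=255, ERR=-1001/8
(0,2): OLD=16033/128 → NEW=0, ERR=16033/128
(0,3): OLD=484967/2048 → NEW=255, ERR=-37273/2048
(0,4): OLD=6390993/32768 → NEW=255, ERR=-1964847/32768
(0,5): OLD=66986423/524288 → NEW=0, ERR=66986423/524288
(0,6): OLD=1886579713/8388608 → NEW=255, ERR=-252515327/8388608
(1,0): OLD=21525/128 → NEW=255, ERR=-11115/128
(1,1): OLD=164371/1024 → NEW=255, ERR=-96749/1024
(1,2): OLD=5360015/32768 → NEW=255, ERR=-2995825/32768
(1,3): OLD=20434083/131072 → NEW=255, ERR=-12989277/131072
(1,4): OLD=987541321/8388608 → NEW=0, ERR=987541321/8388608
(1,5): OLD=17652282521/67108864 → NEW=255, ERR=539522201/67108864
(1,6): OLD=220219894743/1073741824 → NEW=255, ERR=-53584270377/1073741824
(2,0): OLD=2263425/16384 → NEW=255, ERR=-1914495/16384
(2,1): OLD=29246107/524288 → NEW=0, ERR=29246107/524288
(2,2): OLD=1546423441/8388608 → NEW=255, ERR=-592671599/8388608
(2,3): OLD=10299875401/67108864 → NEW=255, ERR=-6812884919/67108864
(2,4): OLD=88952779929/536870912 → NEW=255, ERR=-47949302631/536870912
(2,5): OLD=2962476415027/17179869184 → NEW=255, ERR=-1418390226893/17179869184
(2,6): OLD=40348470039957/274877906944 → NEW=255, ERR=-29745396230763/274877906944
(3,0): OLD=1056487537/8388608 → NEW=0, ERR=1056487537/8388608
(3,1): OLD=17245749661/67108864 → NEW=255, ERR=132989341/67108864
(3,2): OLD=77974960167/536870912 → NEW=255, ERR=-58927122393/536870912
(3,3): OLD=114016445857/2147483648 → NEW=0, ERR=114016445857/2147483648
(3,4): OLD=41092274949233/274877906944 → NEW=255, ERR=-29001591321487/274877906944
(3,5): OLD=165296728689891/2199023255552 → NEW=0, ERR=165296728689891/2199023255552
Target (3,5): original=173, with diffused error = 165296728689891/2199023255552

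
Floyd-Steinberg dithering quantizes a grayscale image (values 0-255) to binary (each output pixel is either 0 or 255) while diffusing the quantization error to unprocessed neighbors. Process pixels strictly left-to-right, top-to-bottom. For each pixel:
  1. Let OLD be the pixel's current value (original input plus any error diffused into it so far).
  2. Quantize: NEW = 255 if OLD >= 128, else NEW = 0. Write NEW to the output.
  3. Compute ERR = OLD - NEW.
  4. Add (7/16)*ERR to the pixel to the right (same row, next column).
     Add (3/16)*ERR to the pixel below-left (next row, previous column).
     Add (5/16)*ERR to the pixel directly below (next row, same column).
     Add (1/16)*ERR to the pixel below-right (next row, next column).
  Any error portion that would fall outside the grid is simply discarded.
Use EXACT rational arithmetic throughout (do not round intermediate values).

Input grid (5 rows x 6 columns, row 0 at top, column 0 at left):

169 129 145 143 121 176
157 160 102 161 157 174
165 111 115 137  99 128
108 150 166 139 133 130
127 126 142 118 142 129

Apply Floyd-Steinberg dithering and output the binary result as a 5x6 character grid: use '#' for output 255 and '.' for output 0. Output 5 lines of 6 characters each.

Answer: #.#.##
#.##.#
#..#..
.##.##
#.#.#.

Derivation:
(0,0): OLD=169 → NEW=255, ERR=-86
(0,1): OLD=731/8 → NEW=0, ERR=731/8
(0,2): OLD=23677/128 → NEW=255, ERR=-8963/128
(0,3): OLD=230123/2048 → NEW=0, ERR=230123/2048
(0,4): OLD=5575789/32768 → NEW=255, ERR=-2780051/32768
(0,5): OLD=72814331/524288 → NEW=255, ERR=-60879109/524288
(1,0): OLD=18849/128 → NEW=255, ERR=-13791/128
(1,1): OLD=125863/1024 → NEW=0, ERR=125863/1024
(1,2): OLD=5264883/32768 → NEW=255, ERR=-3090957/32768
(1,3): OLD=17637207/131072 → NEW=255, ERR=-15786153/131072
(1,4): OLD=528869253/8388608 → NEW=0, ERR=528869253/8388608
(1,5): OLD=21473947667/134217728 → NEW=255, ERR=-12751572973/134217728
(2,0): OLD=2529309/16384 → NEW=255, ERR=-1648611/16384
(2,1): OLD=42450127/524288 → NEW=0, ERR=42450127/524288
(2,2): OLD=889572269/8388608 → NEW=0, ERR=889572269/8388608
(2,3): OLD=10179294213/67108864 → NEW=255, ERR=-6933466107/67108864
(2,4): OLD=103422156303/2147483648 → NEW=0, ERR=103422156303/2147483648
(2,5): OLD=4237266296153/34359738368 → NEW=0, ERR=4237266296153/34359738368
(3,0): OLD=769542285/8388608 → NEW=0, ERR=769542285/8388608
(3,1): OLD=15370046665/67108864 → NEW=255, ERR=-1742713655/67108864
(3,2): OLD=93129127947/536870912 → NEW=255, ERR=-43772954613/536870912
(3,3): OLD=2979003296641/34359738368 → NEW=0, ERR=2979003296641/34359738368
(3,4): OLD=55703091534753/274877906944 → NEW=255, ERR=-14390774735967/274877906944
(3,5): OLD=653739311144655/4398046511104 → NEW=255, ERR=-467762549186865/4398046511104
(4,0): OLD=161918762083/1073741824 → NEW=255, ERR=-111885403037/1073741824
(4,1): OLD=1077912288327/17179869184 → NEW=0, ERR=1077912288327/17179869184
(4,2): OLD=87193492631077/549755813888 → NEW=255, ERR=-52994239910363/549755813888
(4,3): OLD=774131407039769/8796093022208 → NEW=0, ERR=774131407039769/8796093022208
(4,4): OLD=21057168786799145/140737488355328 → NEW=255, ERR=-14830890743809495/140737488355328
(4,5): OLD=104455856224017023/2251799813685248 → NEW=0, ERR=104455856224017023/2251799813685248
Row 0: #.#.##
Row 1: #.##.#
Row 2: #..#..
Row 3: .##.##
Row 4: #.#.#.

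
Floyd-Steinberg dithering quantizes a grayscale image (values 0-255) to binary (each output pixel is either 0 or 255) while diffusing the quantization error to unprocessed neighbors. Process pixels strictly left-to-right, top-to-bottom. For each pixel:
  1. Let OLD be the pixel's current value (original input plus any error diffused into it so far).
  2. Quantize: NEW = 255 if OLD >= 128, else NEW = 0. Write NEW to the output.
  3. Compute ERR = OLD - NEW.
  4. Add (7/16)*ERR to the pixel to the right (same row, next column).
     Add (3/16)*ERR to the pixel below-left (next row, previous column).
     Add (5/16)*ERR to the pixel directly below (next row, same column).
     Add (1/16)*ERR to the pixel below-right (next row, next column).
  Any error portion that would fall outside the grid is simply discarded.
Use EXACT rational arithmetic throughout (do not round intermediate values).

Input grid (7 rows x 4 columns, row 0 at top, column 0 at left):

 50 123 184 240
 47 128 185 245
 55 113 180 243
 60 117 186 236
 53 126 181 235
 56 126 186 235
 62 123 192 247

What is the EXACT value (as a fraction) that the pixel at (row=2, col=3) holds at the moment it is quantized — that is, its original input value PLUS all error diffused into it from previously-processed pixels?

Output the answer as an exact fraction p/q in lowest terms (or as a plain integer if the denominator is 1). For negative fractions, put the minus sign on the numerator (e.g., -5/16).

Answer: 4362574339/16777216

Derivation:
(0,0): OLD=50 → NEW=0, ERR=50
(0,1): OLD=1159/8 → NEW=255, ERR=-881/8
(0,2): OLD=17385/128 → NEW=255, ERR=-15255/128
(0,3): OLD=384735/2048 → NEW=255, ERR=-137505/2048
(1,0): OLD=5373/128 → NEW=0, ERR=5373/128
(1,1): OLD=94955/1024 → NEW=0, ERR=94955/1024
(1,2): OLD=5532999/32768 → NEW=255, ERR=-2822841/32768
(1,3): OLD=93784993/524288 → NEW=255, ERR=-39908447/524288
(2,0): OLD=1400905/16384 → NEW=0, ERR=1400905/16384
(2,1): OLD=86956979/524288 → NEW=255, ERR=-46736461/524288
(2,2): OLD=110732319/1048576 → NEW=0, ERR=110732319/1048576
(2,3): OLD=4362574339/16777216 → NEW=255, ERR=84384259/16777216
Target (2,3): original=243, with diffused error = 4362574339/16777216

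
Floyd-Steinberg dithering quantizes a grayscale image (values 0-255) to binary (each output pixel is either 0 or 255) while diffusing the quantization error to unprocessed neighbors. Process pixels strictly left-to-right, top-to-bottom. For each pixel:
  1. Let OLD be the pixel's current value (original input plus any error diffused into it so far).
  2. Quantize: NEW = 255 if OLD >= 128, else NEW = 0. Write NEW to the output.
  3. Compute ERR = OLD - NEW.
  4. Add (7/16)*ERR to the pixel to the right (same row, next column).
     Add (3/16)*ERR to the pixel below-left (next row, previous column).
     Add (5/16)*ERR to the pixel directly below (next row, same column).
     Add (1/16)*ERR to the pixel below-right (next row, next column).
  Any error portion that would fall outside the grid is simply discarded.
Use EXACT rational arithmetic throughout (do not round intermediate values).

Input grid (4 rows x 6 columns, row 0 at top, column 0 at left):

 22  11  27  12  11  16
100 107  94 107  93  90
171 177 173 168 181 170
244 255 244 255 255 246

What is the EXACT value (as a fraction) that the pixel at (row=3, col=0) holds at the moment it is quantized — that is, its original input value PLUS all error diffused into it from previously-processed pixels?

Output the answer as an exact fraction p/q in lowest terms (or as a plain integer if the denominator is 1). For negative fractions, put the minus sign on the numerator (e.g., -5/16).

Answer: 1699048307/8388608

Derivation:
(0,0): OLD=22 → NEW=0, ERR=22
(0,1): OLD=165/8 → NEW=0, ERR=165/8
(0,2): OLD=4611/128 → NEW=0, ERR=4611/128
(0,3): OLD=56853/2048 → NEW=0, ERR=56853/2048
(0,4): OLD=758419/32768 → NEW=0, ERR=758419/32768
(0,5): OLD=13697541/524288 → NEW=0, ERR=13697541/524288
(1,0): OLD=14175/128 → NEW=0, ERR=14175/128
(1,1): OLD=174105/1024 → NEW=255, ERR=-87015/1024
(1,2): OLD=2443661/32768 → NEW=0, ERR=2443661/32768
(1,3): OLD=20302089/131072 → NEW=255, ERR=-13121271/131072
(1,4): OLD=529065467/8388608 → NEW=0, ERR=529065467/8388608
(1,5): OLD=17073012333/134217728 → NEW=0, ERR=17073012333/134217728
(2,0): OLD=3107619/16384 → NEW=255, ERR=-1070301/16384
(2,1): OLD=74852145/524288 → NEW=255, ERR=-58841295/524288
(2,2): OLD=1032826067/8388608 → NEW=0, ERR=1032826067/8388608
(2,3): OLD=13896163835/67108864 → NEW=255, ERR=-3216596485/67108864
(2,4): OLD=423770282353/2147483648 → NEW=255, ERR=-123838047887/2147483648
(2,5): OLD=6475570933543/34359738368 → NEW=255, ERR=-2286162350297/34359738368
(3,0): OLD=1699048307/8388608 → NEW=255, ERR=-440046733/8388608
Target (3,0): original=244, with diffused error = 1699048307/8388608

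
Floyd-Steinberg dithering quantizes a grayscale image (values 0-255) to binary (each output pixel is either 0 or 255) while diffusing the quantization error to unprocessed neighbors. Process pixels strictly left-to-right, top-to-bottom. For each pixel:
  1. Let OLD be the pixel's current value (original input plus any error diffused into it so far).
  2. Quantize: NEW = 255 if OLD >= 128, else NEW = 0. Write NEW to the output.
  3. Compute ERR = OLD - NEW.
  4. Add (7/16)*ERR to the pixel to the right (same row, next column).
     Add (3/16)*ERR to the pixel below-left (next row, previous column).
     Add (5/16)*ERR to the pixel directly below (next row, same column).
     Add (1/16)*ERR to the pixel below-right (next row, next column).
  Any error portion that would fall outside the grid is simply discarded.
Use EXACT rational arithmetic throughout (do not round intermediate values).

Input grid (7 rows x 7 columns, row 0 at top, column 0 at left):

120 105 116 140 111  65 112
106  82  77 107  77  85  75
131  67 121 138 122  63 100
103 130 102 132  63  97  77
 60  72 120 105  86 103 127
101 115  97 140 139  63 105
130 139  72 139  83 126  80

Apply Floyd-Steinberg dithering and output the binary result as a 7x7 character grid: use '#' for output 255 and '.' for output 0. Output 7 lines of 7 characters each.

(0,0): OLD=120 → NEW=0, ERR=120
(0,1): OLD=315/2 → NEW=255, ERR=-195/2
(0,2): OLD=2347/32 → NEW=0, ERR=2347/32
(0,3): OLD=88109/512 → NEW=255, ERR=-42451/512
(0,4): OLD=612155/8192 → NEW=0, ERR=612155/8192
(0,5): OLD=12804765/131072 → NEW=0, ERR=12804765/131072
(0,6): OLD=324514379/2097152 → NEW=255, ERR=-210259381/2097152
(1,0): OLD=4007/32 → NEW=0, ERR=4007/32
(1,1): OLD=32657/256 → NEW=0, ERR=32657/256
(1,2): OLD=1098469/8192 → NEW=255, ERR=-990491/8192
(1,3): OLD=1533121/32768 → NEW=0, ERR=1533121/32768
(1,4): OLD=280927331/2097152 → NEW=255, ERR=-253846429/2097152
(1,5): OLD=812758227/16777216 → NEW=0, ERR=812758227/16777216
(1,6): OLD=19050601469/268435456 → NEW=0, ERR=19050601469/268435456
(2,0): OLD=794827/4096 → NEW=255, ERR=-249653/4096
(2,1): OLD=8566121/131072 → NEW=0, ERR=8566121/131072
(2,2): OLD=269596795/2097152 → NEW=255, ERR=-265176965/2097152
(2,3): OLD=1124883299/16777216 → NEW=0, ERR=1124883299/16777216
(2,4): OLD=16846342099/134217728 → NEW=0, ERR=16846342099/134217728
(2,5): OLD=596111848689/4294967296 → NEW=255, ERR=-499104811791/4294967296
(2,6): OLD=5110328214695/68719476736 → NEW=0, ERR=5110328214695/68719476736
(3,0): OLD=201760539/2097152 → NEW=0, ERR=201760539/2097152
(3,1): OLD=2768168191/16777216 → NEW=255, ERR=-1510021889/16777216
(3,2): OLD=5337149037/134217728 → NEW=0, ERR=5337149037/134217728
(3,3): OLD=99847729323/536870912 → NEW=255, ERR=-37054353237/536870912
(3,4): OLD=3740353678107/68719476736 → NEW=0, ERR=3740353678107/68719476736
(3,5): OLD=58431515248257/549755813888 → NEW=0, ERR=58431515248257/549755813888
(3,6): OLD=1226847482126367/8796093022208 → NEW=255, ERR=-1016156238536673/8796093022208
(4,0): OLD=19646483253/268435456 → NEW=0, ERR=19646483253/268435456
(4,1): OLD=383809520177/4294967296 → NEW=0, ERR=383809520177/4294967296
(4,2): OLD=10511077614207/68719476736 → NEW=255, ERR=-7012388953473/68719476736
(4,3): OLD=28300446755877/549755813888 → NEW=0, ERR=28300446755877/549755813888
(4,4): OLD=620766081177695/4398046511104 → NEW=255, ERR=-500735779153825/4398046511104
(4,5): OLD=9590478167493471/140737488355328 → NEW=0, ERR=9590478167493471/140737488355328
(4,6): OLD=286777892331100745/2251799813685248 → NEW=0, ERR=286777892331100745/2251799813685248
(5,0): OLD=9663814371107/68719476736 → NEW=255, ERR=-7859652196573/68719476736
(5,1): OLD=43061683142369/549755813888 → NEW=0, ERR=43061683142369/549755813888
(5,2): OLD=504093102931063/4398046511104 → NEW=0, ERR=504093102931063/4398046511104
(5,3): OLD=6280646772570867/35184372088832 → NEW=255, ERR=-2691368110081293/35184372088832
(5,4): OLD=193540491227346193/2251799813685248 → NEW=0, ERR=193540491227346193/2251799813685248
(5,5): OLD=2497896431126087425/18014398509481984 → NEW=255, ERR=-2095775188791818495/18014398509481984
(5,6): OLD=28292460073070197743/288230376151711744 → NEW=0, ERR=28292460073070197743/288230376151711744
(6,0): OLD=958291054451227/8796093022208 → NEW=0, ERR=958291054451227/8796093022208
(6,1): OLD=31734006050363735/140737488355328 → NEW=255, ERR=-4154053480244905/140737488355328
(6,2): OLD=192433482256064549/2251799813685248 → NEW=0, ERR=192433482256064549/2251799813685248
(6,3): OLD=3166258254292586235/18014398509481984 → NEW=255, ERR=-1427413365625319685/18014398509481984
(6,4): OLD=1750942658946450897/36028797018963968 → NEW=0, ERR=1750942658946450897/36028797018963968
(6,5): OLD=621113775215817552469/4611686018427387904 → NEW=255, ERR=-554866159483166363051/4611686018427387904
(6,6): OLD=3745773344719802260483/73786976294838206464 → NEW=0, ERR=3745773344719802260483/73786976294838206464
Row 0: .#.#..#
Row 1: ..#.#..
Row 2: #.#..#.
Row 3: .#.#..#
Row 4: ..#.#..
Row 5: #..#.#.
Row 6: .#.#.#.

Answer: .#.#..#
..#.#..
#.#..#.
.#.#..#
..#.#..
#..#.#.
.#.#.#.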